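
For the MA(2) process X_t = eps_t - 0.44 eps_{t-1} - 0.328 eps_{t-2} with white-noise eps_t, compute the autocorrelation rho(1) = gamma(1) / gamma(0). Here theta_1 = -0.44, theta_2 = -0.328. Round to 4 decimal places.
\rho(1) = -0.2272

For an MA(q) process with theta_0 = 1, the autocovariance is
  gamma(k) = sigma^2 * sum_{i=0..q-k} theta_i * theta_{i+k},
and rho(k) = gamma(k) / gamma(0). Sigma^2 cancels.
  numerator   = (1)*(-0.44) + (-0.44)*(-0.328) = -0.29568.
  denominator = (1)^2 + (-0.44)^2 + (-0.328)^2 = 1.301184.
  rho(1) = -0.29568 / 1.301184 = -0.2272.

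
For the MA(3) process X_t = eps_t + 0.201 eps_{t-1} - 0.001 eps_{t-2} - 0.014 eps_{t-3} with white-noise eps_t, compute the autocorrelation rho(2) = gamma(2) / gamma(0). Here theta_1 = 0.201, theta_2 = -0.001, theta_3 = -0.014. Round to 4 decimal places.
\rho(2) = -0.0037

For an MA(q) process with theta_0 = 1, the autocovariance is
  gamma(k) = sigma^2 * sum_{i=0..q-k} theta_i * theta_{i+k},
and rho(k) = gamma(k) / gamma(0). Sigma^2 cancels.
  numerator   = (1)*(-0.001) + (0.201)*(-0.014) = -0.003814.
  denominator = (1)^2 + (0.201)^2 + (-0.001)^2 + (-0.014)^2 = 1.040598.
  rho(2) = -0.003814 / 1.040598 = -0.0037.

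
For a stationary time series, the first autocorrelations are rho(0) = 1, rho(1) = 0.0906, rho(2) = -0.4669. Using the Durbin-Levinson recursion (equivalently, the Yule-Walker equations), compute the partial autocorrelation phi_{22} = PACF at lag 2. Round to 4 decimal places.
\phi_{22} = -0.4790

The PACF at lag k is phi_{kk}, the last component of the solution
to the Yule-Walker system G_k phi = r_k where
  (G_k)_{ij} = rho(|i - j|), (r_k)_i = rho(i), i,j = 1..k.
Equivalently, Durbin-Levinson gives phi_{kk} iteratively:
  phi_{11} = rho(1)
  phi_{kk} = [rho(k) - sum_{j=1..k-1} phi_{k-1,j} rho(k-j)]
            / [1 - sum_{j=1..k-1} phi_{k-1,j} rho(j)],
  phi_{k,j} = phi_{k-1,j} - phi_{kk} phi_{k-1,k-j},  j = 1..k-1.
Step k = 1:
  phi_11 = rho(1) = 0.0906.
Step k = 2:
  phi_22 = [rho(2) - phi_11 rho(1)] / [1 - phi_11 rho(1)] = [-0.4669 - (0.0906)(0.0906)] / [1 - (0.0906)(0.0906)]
         = -0.47510836 / 0.99179164 = -0.479.
Therefore phi_{22} = -0.4790.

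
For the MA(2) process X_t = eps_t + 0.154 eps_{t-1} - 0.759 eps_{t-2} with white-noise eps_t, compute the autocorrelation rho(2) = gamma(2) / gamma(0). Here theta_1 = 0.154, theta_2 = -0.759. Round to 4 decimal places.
\rho(2) = -0.4744

For an MA(q) process with theta_0 = 1, the autocovariance is
  gamma(k) = sigma^2 * sum_{i=0..q-k} theta_i * theta_{i+k},
and rho(k) = gamma(k) / gamma(0). Sigma^2 cancels.
  numerator   = (1)*(-0.759) = -0.759.
  denominator = (1)^2 + (0.154)^2 + (-0.759)^2 = 1.599797.
  rho(2) = -0.759 / 1.599797 = -0.4744.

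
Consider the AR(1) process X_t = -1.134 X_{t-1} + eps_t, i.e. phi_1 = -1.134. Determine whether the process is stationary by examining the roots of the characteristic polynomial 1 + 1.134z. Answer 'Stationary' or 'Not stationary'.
\text{Not stationary}

The AR(p) characteristic polynomial is P(z) = 1 + 1.134z.
Stationarity requires all roots to lie outside the unit circle, i.e. |z| > 1 for every root.
This is linear in z: 1 + (1.134) z = 0  =>  z = -1/(1.134) = -0.881834,  |z| = 0.881834.
Moduli of all roots: 0.8818.
All moduli strictly greater than 1? No.
Verdict: Not stationary.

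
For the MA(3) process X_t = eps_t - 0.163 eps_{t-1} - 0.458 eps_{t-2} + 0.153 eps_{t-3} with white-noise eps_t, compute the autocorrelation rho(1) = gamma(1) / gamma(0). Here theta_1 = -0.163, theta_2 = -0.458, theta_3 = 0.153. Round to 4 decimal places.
\rho(1) = -0.1258

For an MA(q) process with theta_0 = 1, the autocovariance is
  gamma(k) = sigma^2 * sum_{i=0..q-k} theta_i * theta_{i+k},
and rho(k) = gamma(k) / gamma(0). Sigma^2 cancels.
  numerator   = (1)*(-0.163) + (-0.163)*(-0.458) + (-0.458)*(0.153) = -0.15842.
  denominator = (1)^2 + (-0.163)^2 + (-0.458)^2 + (0.153)^2 = 1.259742.
  rho(1) = -0.15842 / 1.259742 = -0.1258.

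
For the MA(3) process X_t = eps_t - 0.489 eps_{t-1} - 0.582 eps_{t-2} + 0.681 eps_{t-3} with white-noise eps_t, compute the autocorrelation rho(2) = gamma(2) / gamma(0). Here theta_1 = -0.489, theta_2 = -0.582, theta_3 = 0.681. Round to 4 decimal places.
\rho(2) = -0.4482

For an MA(q) process with theta_0 = 1, the autocovariance is
  gamma(k) = sigma^2 * sum_{i=0..q-k} theta_i * theta_{i+k},
and rho(k) = gamma(k) / gamma(0). Sigma^2 cancels.
  numerator   = (1)*(-0.582) + (-0.489)*(0.681) = -0.915009.
  denominator = (1)^2 + (-0.489)^2 + (-0.582)^2 + (0.681)^2 = 2.041606.
  rho(2) = -0.915009 / 2.041606 = -0.4482.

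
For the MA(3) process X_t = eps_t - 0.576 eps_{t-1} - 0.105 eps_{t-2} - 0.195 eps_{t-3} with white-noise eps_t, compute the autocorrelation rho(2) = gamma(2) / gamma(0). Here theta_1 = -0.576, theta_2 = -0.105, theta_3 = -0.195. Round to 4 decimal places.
\rho(2) = 0.0053

For an MA(q) process with theta_0 = 1, the autocovariance is
  gamma(k) = sigma^2 * sum_{i=0..q-k} theta_i * theta_{i+k},
and rho(k) = gamma(k) / gamma(0). Sigma^2 cancels.
  numerator   = (1)*(-0.105) + (-0.576)*(-0.195) = 0.00732.
  denominator = (1)^2 + (-0.576)^2 + (-0.105)^2 + (-0.195)^2 = 1.380826.
  rho(2) = 0.00732 / 1.380826 = 0.0053.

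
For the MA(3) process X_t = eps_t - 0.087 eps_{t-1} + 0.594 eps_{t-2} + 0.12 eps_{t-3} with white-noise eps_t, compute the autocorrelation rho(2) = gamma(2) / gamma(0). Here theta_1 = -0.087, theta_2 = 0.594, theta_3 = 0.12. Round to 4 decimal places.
\rho(2) = 0.4245

For an MA(q) process with theta_0 = 1, the autocovariance is
  gamma(k) = sigma^2 * sum_{i=0..q-k} theta_i * theta_{i+k},
and rho(k) = gamma(k) / gamma(0). Sigma^2 cancels.
  numerator   = (1)*(0.594) + (-0.087)*(0.12) = 0.58356.
  denominator = (1)^2 + (-0.087)^2 + (0.594)^2 + (0.12)^2 = 1.374805.
  rho(2) = 0.58356 / 1.374805 = 0.4245.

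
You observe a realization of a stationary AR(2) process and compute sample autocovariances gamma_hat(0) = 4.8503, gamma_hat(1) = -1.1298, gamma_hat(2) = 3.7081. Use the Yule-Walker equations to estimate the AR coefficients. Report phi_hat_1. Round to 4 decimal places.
\hat\phi_{1} = -0.0580

The Yule-Walker equations for an AR(p) process read, in matrix form,
  Gamma_p phi = r_p,   with   (Gamma_p)_{ij} = gamma(|i - j|),
                       (r_p)_i = gamma(i),   i,j = 1..p.
Substitute the sample gammas (Toeplitz matrix and right-hand side of size 2):
  Gamma_p = [[4.8503, -1.1298], [-1.1298, 4.8503]]
  r_p     = [-1.1298, 3.7081]
Written out:
  4.8503 phi_1 - 1.1298 phi_2 = -1.1298
  -1.1298 phi_1 + 4.8503 phi_2 = 3.7081
Solve by Cramer's rule:
  det = gamma(0)^2 - gamma(1)^2 = (4.8503)^2 - (-1.1298)^2 = 23.52541009 - 1.27644804 = 22.24896205
  phi_hat_1 = [gamma(1) gamma(0) - gamma(1) gamma(2)] / det = [(-1.1298)(4.8503) - (-1.1298)(3.7081)] / 22.24896205 = -1.29045756 / 22.24896205 = -0.058
  phi_hat_2 = [gamma(0) gamma(2) - gamma(1)^2] / det = [(4.8503)(3.7081) - (-1.1298)^2] / 22.24896205 = 16.70894939 / 22.24896205 = 0.751
So phi_hat = [-0.0580, 0.7510].
Therefore phi_hat_1 = -0.0580.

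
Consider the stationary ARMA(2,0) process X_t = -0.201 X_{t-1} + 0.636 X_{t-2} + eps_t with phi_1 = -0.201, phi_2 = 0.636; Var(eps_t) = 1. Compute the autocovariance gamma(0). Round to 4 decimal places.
\gamma(0) = 2.4159

Multiply the model equation by X_{t-k} and take expectations. With theta_0 = psi_0 = 1 and psi_j the MA(infinity) weights, this gives
  gamma(k) - sum_i phi_i gamma(k-i) = c_k,
  c_k = sigma^2 * sum_{j=k..q} theta_j psi_{j-k}   (c_k = 0 for k > q),
using gamma(-m) = gamma(m).
Pure AR (q = 0): c_0 = sigma^2 = 1, c_k = 0 for k >= 1.
Equations for k = 0, 1, 2 (AR order 2, c_2 = 0):
  (E0) gamma(0) = phi_1 gamma(1) + phi_2 gamma(2) + c_0
  (E1) gamma(1) = phi_1 gamma(0) + phi_2 gamma(1) + c_1
  (E2) gamma(2) = phi_1 gamma(1) + phi_2 gamma(0)
From (E1): gamma(1) = A gamma(0) + B with
  A = phi_1 / (1 - phi_2) = -0.201 / 0.364 = -0.552198,   B = c_1 / (1 - phi_2) = 0 / 0.364 = 0.
Insert (E2) into (E0): gamma(0) (1 - phi_2^2) = phi_1 (1 + phi_2) gamma(1) + c_0.
  phi_1 (1 + phi_2) = (-0.201)(1.636) = -0.328836,   1 - phi_2^2 = 0.595504.
Replace gamma(1) by A gamma(0) + B and collect gamma(0):
  gamma(0) [0.595504 - (-0.328836)(-0.552198)] = c_0 = 1
  gamma(0) * 0.413921 = 1
  gamma(0) = 1 / 0.413921 = 2.415917.
Therefore gamma(0) = 2.4159 (to 4 decimal places).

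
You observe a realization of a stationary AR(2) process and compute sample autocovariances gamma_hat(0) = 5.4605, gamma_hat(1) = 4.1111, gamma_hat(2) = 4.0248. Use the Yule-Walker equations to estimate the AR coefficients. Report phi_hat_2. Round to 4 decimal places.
\hat\phi_{2} = 0.3930

The Yule-Walker equations for an AR(p) process read, in matrix form,
  Gamma_p phi = r_p,   with   (Gamma_p)_{ij} = gamma(|i - j|),
                       (r_p)_i = gamma(i),   i,j = 1..p.
Substitute the sample gammas (Toeplitz matrix and right-hand side of size 2):
  Gamma_p = [[5.4605, 4.1111], [4.1111, 5.4605]]
  r_p     = [4.1111, 4.0248]
Written out:
  5.4605 phi_1 + 4.1111 phi_2 = 4.1111
  4.1111 phi_1 + 5.4605 phi_2 = 4.0248
Solve by Cramer's rule:
  det = gamma(0)^2 - gamma(1)^2 = (5.4605)^2 - (4.1111)^2 = 29.81706025 - 16.90114321 = 12.91591704
  phi_hat_1 = [gamma(1) gamma(0) - gamma(1) gamma(2)] / det = [(4.1111)(5.4605) - (4.1111)(4.0248)] / 12.91591704 = 5.90230627 / 12.91591704 = 0.457
  phi_hat_2 = [gamma(0) gamma(2) - gamma(1)^2] / det = [(5.4605)(4.0248) - (4.1111)^2] / 12.91591704 = 5.07627719 / 12.91591704 = 0.393
So phi_hat = [0.4570, 0.3930].
Therefore phi_hat_2 = 0.3930.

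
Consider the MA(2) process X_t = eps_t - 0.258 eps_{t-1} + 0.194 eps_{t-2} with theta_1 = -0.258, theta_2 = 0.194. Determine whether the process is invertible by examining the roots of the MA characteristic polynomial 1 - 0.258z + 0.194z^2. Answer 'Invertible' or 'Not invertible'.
\text{Invertible}

The MA(q) characteristic polynomial is P(z) = 1 - 0.258z + 0.194z^2.
Invertibility requires all roots to lie outside the unit circle, i.e. |z| > 1 for every root.
Set 1 + (-0.258) z + (0.194) z^2 = 0, i.e. a z^2 + b z + c = 0 with a = 0.194, b = -0.258, c = 1.
Discriminant D = b^2 - 4ac = (-0.258)^2 - 4*(0.194)*1 = 0.066564 - (0.776) = -0.709436.
D < 0, so the roots are the complex-conjugate pair z = (-b +/- i sqrt(-D)) / (2a) = 0.6649 +/- 2.1708i.
For a conjugate pair |z|^2 = z * conj(z) = (product of roots) = c/a = 1/(0.194) = 5.154639, so |z| = sqrt(5.154639) = 2.2704 for both roots.
Moduli of all roots: 2.2704, 2.2704.
All moduli strictly greater than 1? Yes.
Verdict: Invertible.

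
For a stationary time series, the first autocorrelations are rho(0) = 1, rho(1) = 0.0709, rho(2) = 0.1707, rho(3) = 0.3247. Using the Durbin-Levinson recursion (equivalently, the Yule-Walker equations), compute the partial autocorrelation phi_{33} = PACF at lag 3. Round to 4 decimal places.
\phi_{33} = 0.3130

The PACF at lag k is phi_{kk}, the last component of the solution
to the Yule-Walker system G_k phi = r_k where
  (G_k)_{ij} = rho(|i - j|), (r_k)_i = rho(i), i,j = 1..k.
Equivalently, Durbin-Levinson gives phi_{kk} iteratively:
  phi_{11} = rho(1)
  phi_{kk} = [rho(k) - sum_{j=1..k-1} phi_{k-1,j} rho(k-j)]
            / [1 - sum_{j=1..k-1} phi_{k-1,j} rho(j)],
  phi_{k,j} = phi_{k-1,j} - phi_{kk} phi_{k-1,k-j},  j = 1..k-1.
Step k = 1:
  phi_11 = rho(1) = 0.0709.
Step k = 2:
  phi_22 = [rho(2) - phi_11 rho(1)] / [1 - phi_11 rho(1)] = [0.1707 - (0.0709)(0.0709)] / [1 - (0.0709)(0.0709)]
         = 0.16567319 / 0.99497319 = 0.16651.
  Update: phi_21 = phi_11 - phi_22 phi_11 = 0.0709 - (0.16651)(0.0709) = 0.059094.
Step k = 3:
  phi_33 = [rho(3) - phi_21 rho(2) - phi_22 rho(1)] / [1 - phi_21 rho(1) - phi_22 rho(2)]
    numerator   = 0.3247 - (0.059094)(0.1707) - (0.16651)(0.0709) = 0.30280701
    denominator = 1 - (0.059094)(0.0709) - (0.16651)(0.1707) = 0.96738691
  phi_33 = 0.30280701 / 0.96738691 = 0.313.
Therefore phi_{33} = 0.3130.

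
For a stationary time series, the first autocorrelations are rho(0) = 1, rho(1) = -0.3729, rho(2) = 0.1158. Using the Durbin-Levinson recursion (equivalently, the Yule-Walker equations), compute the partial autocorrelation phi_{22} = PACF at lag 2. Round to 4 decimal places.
\phi_{22} = -0.0270

The PACF at lag k is phi_{kk}, the last component of the solution
to the Yule-Walker system G_k phi = r_k where
  (G_k)_{ij} = rho(|i - j|), (r_k)_i = rho(i), i,j = 1..k.
Equivalently, Durbin-Levinson gives phi_{kk} iteratively:
  phi_{11} = rho(1)
  phi_{kk} = [rho(k) - sum_{j=1..k-1} phi_{k-1,j} rho(k-j)]
            / [1 - sum_{j=1..k-1} phi_{k-1,j} rho(j)],
  phi_{k,j} = phi_{k-1,j} - phi_{kk} phi_{k-1,k-j},  j = 1..k-1.
Step k = 1:
  phi_11 = rho(1) = -0.3729.
Step k = 2:
  phi_22 = [rho(2) - phi_11 rho(1)] / [1 - phi_11 rho(1)] = [0.1158 - (-0.3729)(-0.3729)] / [1 - (-0.3729)(-0.3729)]
         = -0.02325441 / 0.86094559 = -0.027.
Therefore phi_{22} = -0.0270.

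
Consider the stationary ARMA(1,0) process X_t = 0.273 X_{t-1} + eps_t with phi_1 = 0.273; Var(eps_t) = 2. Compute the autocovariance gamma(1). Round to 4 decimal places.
\gamma(1) = 0.5900

Multiply the model equation by X_{t-k} and take expectations. With theta_0 = psi_0 = 1 and psi_j the MA(infinity) weights, this gives
  gamma(k) - sum_i phi_i gamma(k-i) = c_k,
  c_k = sigma^2 * sum_{j=k..q} theta_j psi_{j-k}   (c_k = 0 for k > q),
using gamma(-m) = gamma(m).
Pure AR (q = 0): c_0 = sigma^2 = 2, c_k = 0 for k >= 1.
Equations for k = 0 and k = 1 (AR order 1):
  gamma(0) = phi_1 gamma(1) + c_0
  gamma(1) = phi_1 gamma(0) + c_1
Substituting the second into the first: gamma(0) (1 - phi_1^2) = c_0 + phi_1 c_1, so
  gamma(0) = c_0 / (1 - phi_1^2) = 2 / (1 - (0.273)^2) = 2 / 0.925471 = 2.161062.
  gamma(1) = phi_1 gamma(0) = (0.273)(2.161062) = 0.58997.
Therefore gamma(1) = 0.5900 (to 4 decimal places).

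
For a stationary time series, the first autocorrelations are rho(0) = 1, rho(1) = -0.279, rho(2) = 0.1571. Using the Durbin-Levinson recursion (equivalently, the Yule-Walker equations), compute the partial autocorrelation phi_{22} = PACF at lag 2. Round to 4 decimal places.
\phi_{22} = 0.0859

The PACF at lag k is phi_{kk}, the last component of the solution
to the Yule-Walker system G_k phi = r_k where
  (G_k)_{ij} = rho(|i - j|), (r_k)_i = rho(i), i,j = 1..k.
Equivalently, Durbin-Levinson gives phi_{kk} iteratively:
  phi_{11} = rho(1)
  phi_{kk} = [rho(k) - sum_{j=1..k-1} phi_{k-1,j} rho(k-j)]
            / [1 - sum_{j=1..k-1} phi_{k-1,j} rho(j)],
  phi_{k,j} = phi_{k-1,j} - phi_{kk} phi_{k-1,k-j},  j = 1..k-1.
Step k = 1:
  phi_11 = rho(1) = -0.279.
Step k = 2:
  phi_22 = [rho(2) - phi_11 rho(1)] / [1 - phi_11 rho(1)] = [0.1571 - (-0.279)(-0.279)] / [1 - (-0.279)(-0.279)]
         = 0.079259 / 0.922159 = 0.0859.
Therefore phi_{22} = 0.0859.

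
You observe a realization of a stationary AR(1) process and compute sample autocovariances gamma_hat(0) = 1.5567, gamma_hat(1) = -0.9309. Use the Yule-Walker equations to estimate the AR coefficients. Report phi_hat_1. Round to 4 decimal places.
\hat\phi_{1} = -0.5980

The Yule-Walker equations for an AR(p) process read, in matrix form,
  Gamma_p phi = r_p,   with   (Gamma_p)_{ij} = gamma(|i - j|),
                       (r_p)_i = gamma(i),   i,j = 1..p.
Substitute the sample gammas (Toeplitz matrix and right-hand side of size 1):
  Gamma_p = [[1.5567]]
  r_p     = [-0.9309]
With p = 1 this is the single equation gamma(0) phi_1 = gamma(1):
  phi_hat_1 = gamma(1) / gamma(0) = -0.9309 / 1.5567 = -0.5980.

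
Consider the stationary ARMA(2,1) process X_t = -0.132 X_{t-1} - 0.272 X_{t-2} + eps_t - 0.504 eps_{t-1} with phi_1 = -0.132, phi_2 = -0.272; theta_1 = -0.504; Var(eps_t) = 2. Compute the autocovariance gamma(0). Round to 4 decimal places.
\gamma(0) = 2.9663

Multiply the model equation by X_{t-k} and take expectations. With theta_0 = psi_0 = 1 and psi_j the MA(infinity) weights, this gives
  gamma(k) - sum_i phi_i gamma(k-i) = c_k,
  c_k = sigma^2 * sum_{j=k..q} theta_j psi_{j-k}   (c_k = 0 for k > q),
using gamma(-m) = gamma(m).
psi-weights needed (psi_j = theta_j + sum_i phi_i psi_{j-i}):
  psi_1 = theta_1 + phi_1 = -0.504 + (-0.132) = -0.636
Right-hand sides:
  c_0 = sigma^2 (1 + theta_1 psi_1) = 2 * (1 + (-0.504)(-0.636)) = 2 * 1.320544 = 2.641088
  c_1 = sigma^2 theta_1 = 2 * (-0.504) = -1.008
  c_2 = 0
Equations for k = 0, 1, 2 (AR order 2, c_2 = 0):
  (E0) gamma(0) = phi_1 gamma(1) + phi_2 gamma(2) + c_0
  (E1) gamma(1) = phi_1 gamma(0) + phi_2 gamma(1) + c_1
  (E2) gamma(2) = phi_1 gamma(1) + phi_2 gamma(0)
From (E1): gamma(1) = A gamma(0) + B with
  A = phi_1 / (1 - phi_2) = -0.132 / 1.272 = -0.103774,   B = c_1 / (1 - phi_2) = -1.008 / 1.272 = -0.792453.
Insert (E2) into (E0): gamma(0) (1 - phi_2^2) = phi_1 (1 + phi_2) gamma(1) + c_0.
  phi_1 (1 + phi_2) = (-0.132)(0.728) = -0.096096,   1 - phi_2^2 = 0.926016.
Replace gamma(1) by A gamma(0) + B and collect gamma(0):
  gamma(0) [0.926016 - (-0.096096)(-0.103774)] = (-0.096096)(-0.792453) + 2.641088
  gamma(0) * 0.916044 = 2.71724
  gamma(0) = 2.71724 / 0.916044 = 2.966277.
Therefore gamma(0) = 2.9663 (to 4 decimal places).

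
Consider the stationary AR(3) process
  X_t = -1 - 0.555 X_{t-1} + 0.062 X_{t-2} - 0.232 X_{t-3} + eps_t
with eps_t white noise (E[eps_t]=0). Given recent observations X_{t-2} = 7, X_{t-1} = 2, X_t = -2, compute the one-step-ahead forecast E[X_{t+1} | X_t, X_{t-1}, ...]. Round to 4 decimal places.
E[X_{t+1} \mid \mathcal F_t] = -1.3900

For an AR(p) model X_t = c + sum_i phi_i X_{t-i} + eps_t, the
one-step-ahead conditional mean is
  E[X_{t+1} | X_t, ...] = c + sum_i phi_i X_{t+1-i}.
Substitute known values:
  E[X_{t+1} | ...] = -1 + (-0.555) * (-2) + (0.062) * (2) + (-0.232) * (7)
                   = -1.3900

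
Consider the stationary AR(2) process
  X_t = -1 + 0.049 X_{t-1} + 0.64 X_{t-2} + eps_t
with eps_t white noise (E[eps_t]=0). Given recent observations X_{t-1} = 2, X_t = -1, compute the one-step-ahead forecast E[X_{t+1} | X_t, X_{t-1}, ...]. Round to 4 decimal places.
E[X_{t+1} \mid \mathcal F_t] = 0.2310

For an AR(p) model X_t = c + sum_i phi_i X_{t-i} + eps_t, the
one-step-ahead conditional mean is
  E[X_{t+1} | X_t, ...] = c + sum_i phi_i X_{t+1-i}.
Substitute known values:
  E[X_{t+1} | ...] = -1 + (0.049) * (-1) + (0.64) * (2)
                   = 0.2310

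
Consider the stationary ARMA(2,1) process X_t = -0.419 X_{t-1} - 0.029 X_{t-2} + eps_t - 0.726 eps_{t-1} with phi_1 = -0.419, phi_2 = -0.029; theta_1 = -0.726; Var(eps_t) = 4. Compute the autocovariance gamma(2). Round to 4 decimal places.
\gamma(2) = 2.6221

Multiply the model equation by X_{t-k} and take expectations. With theta_0 = psi_0 = 1 and psi_j the MA(infinity) weights, this gives
  gamma(k) - sum_i phi_i gamma(k-i) = c_k,
  c_k = sigma^2 * sum_{j=k..q} theta_j psi_{j-k}   (c_k = 0 for k > q),
using gamma(-m) = gamma(m).
psi-weights needed (psi_j = theta_j + sum_i phi_i psi_{j-i}):
  psi_1 = theta_1 + phi_1 = -0.726 + (-0.419) = -1.145
Right-hand sides:
  c_0 = sigma^2 (1 + theta_1 psi_1) = 4 * (1 + (-0.726)(-1.145)) = 4 * 1.83127 = 7.32508
  c_1 = sigma^2 theta_1 = 4 * (-0.726) = -2.904
  c_2 = 0
Equations for k = 0, 1, 2 (AR order 2, c_2 = 0):
  (E0) gamma(0) = phi_1 gamma(1) + phi_2 gamma(2) + c_0
  (E1) gamma(1) = phi_1 gamma(0) + phi_2 gamma(1) + c_1
  (E2) gamma(2) = phi_1 gamma(1) + phi_2 gamma(0)
From (E1): gamma(1) = A gamma(0) + B with
  A = phi_1 / (1 - phi_2) = -0.419 / 1.029 = -0.407191,   B = c_1 / (1 - phi_2) = -2.904 / 1.029 = -2.822157.
Insert (E2) into (E0): gamma(0) (1 - phi_2^2) = phi_1 (1 + phi_2) gamma(1) + c_0.
  phi_1 (1 + phi_2) = (-0.419)(0.971) = -0.406849,   1 - phi_2^2 = 0.999159.
Replace gamma(1) by A gamma(0) + B and collect gamma(0):
  gamma(0) [0.999159 - (-0.406849)(-0.407191)] = (-0.406849)(-2.822157) + 7.32508
  gamma(0) * 0.833494 = 8.473272
  gamma(0) = 8.473272 / 0.833494 = 10.165972.
  gamma(1) = A gamma(0) + B = (-0.407191)(10.165972) + (-2.822157) = -6.961654.
  gamma(2) = phi_1 gamma(1) + phi_2 gamma(0) = (-0.419)(-6.961654) + (-0.029)(10.165972) = 2.62212.
Therefore gamma(2) = 2.6221 (to 4 decimal places).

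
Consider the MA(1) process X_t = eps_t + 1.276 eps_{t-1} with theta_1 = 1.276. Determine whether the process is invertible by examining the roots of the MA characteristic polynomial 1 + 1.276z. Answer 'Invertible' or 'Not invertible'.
\text{Not invertible}

The MA(q) characteristic polynomial is P(z) = 1 + 1.276z.
Invertibility requires all roots to lie outside the unit circle, i.e. |z| > 1 for every root.
This is linear in z: 1 + (1.276) z = 0  =>  z = -1/(1.276) = -0.783699,  |z| = 0.783699.
Moduli of all roots: 0.7837.
All moduli strictly greater than 1? No.
Verdict: Not invertible.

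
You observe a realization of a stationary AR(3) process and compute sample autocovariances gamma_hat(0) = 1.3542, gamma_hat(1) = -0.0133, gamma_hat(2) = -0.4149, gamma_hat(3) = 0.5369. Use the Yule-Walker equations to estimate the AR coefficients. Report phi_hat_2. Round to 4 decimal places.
\hat\phi_{2} = -0.3010

The Yule-Walker equations for an AR(p) process read, in matrix form,
  Gamma_p phi = r_p,   with   (Gamma_p)_{ij} = gamma(|i - j|),
                       (r_p)_i = gamma(i),   i,j = 1..p.
Substitute the sample gammas (Toeplitz matrix and right-hand side of size 3):
  Gamma_p = [[1.3542, -0.0133, -0.4149], [-0.0133, 1.3542, -0.0133], [-0.4149, -0.0133, 1.3542]]
  r_p     = [-0.0133, -0.4149, 0.5369]
Written out (R1..R3):
  (R1) 1.3542 phi_1 - 0.0133 phi_2 - 0.4149 phi_3 = -0.0133
  (R2) -0.0133 phi_1 + 1.3542 phi_2 - 0.0133 phi_3 = -0.4149
  (R3) -0.4149 phi_1 - 0.0133 phi_2 + 1.3542 phi_3 = 0.5369
Gaussian elimination:
  R2 <- R2 - (-0.0133/1.3542) R1 = R2 - (-0.009821) R1:  1.354069 phi_2 - 0.017375 phi_3 = -0.415031
  R3 <- R3 - (-0.4149/1.3542) R1 = R3 - (-0.30638) R1:  -0.017375 phi_2 + 1.227083 phi_3 = 0.532825
  R3 <- R3 - (-0.017375/1.354069) R2 = R3 - (-0.012832) R2:  1.22686 phi_3 = 0.5275
Back-substitution:
  phi_hat_3 = 0.5275 / 1.22686 = 0.429959
  phi_hat_2 = (-0.415031 - (-0.017375)(0.429959)) / 1.354069 = -0.300989
  phi_hat_1 = (-0.0133 - (-0.0133)(-0.300989) - (-0.4149)(0.429959)) / 1.3542 = 0.118954
So phi_hat = [0.1190, -0.3010, 0.4300].
Therefore phi_hat_2 = -0.3010.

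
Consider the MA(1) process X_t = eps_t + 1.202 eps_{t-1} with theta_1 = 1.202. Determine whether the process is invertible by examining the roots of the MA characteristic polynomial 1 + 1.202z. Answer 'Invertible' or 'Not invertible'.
\text{Not invertible}

The MA(q) characteristic polynomial is P(z) = 1 + 1.202z.
Invertibility requires all roots to lie outside the unit circle, i.e. |z| > 1 for every root.
This is linear in z: 1 + (1.202) z = 0  =>  z = -1/(1.202) = -0.831947,  |z| = 0.831947.
Moduli of all roots: 0.8319.
All moduli strictly greater than 1? No.
Verdict: Not invertible.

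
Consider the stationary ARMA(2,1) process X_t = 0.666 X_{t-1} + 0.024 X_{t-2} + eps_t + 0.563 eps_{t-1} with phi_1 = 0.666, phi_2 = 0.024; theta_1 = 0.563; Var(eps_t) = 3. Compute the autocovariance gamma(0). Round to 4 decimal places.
\gamma(0) = 11.7141

Multiply the model equation by X_{t-k} and take expectations. With theta_0 = psi_0 = 1 and psi_j the MA(infinity) weights, this gives
  gamma(k) - sum_i phi_i gamma(k-i) = c_k,
  c_k = sigma^2 * sum_{j=k..q} theta_j psi_{j-k}   (c_k = 0 for k > q),
using gamma(-m) = gamma(m).
psi-weights needed (psi_j = theta_j + sum_i phi_i psi_{j-i}):
  psi_1 = theta_1 + phi_1 = 0.563 + (0.666) = 1.229
Right-hand sides:
  c_0 = sigma^2 (1 + theta_1 psi_1) = 3 * (1 + (0.563)(1.229)) = 3 * 1.691927 = 5.075781
  c_1 = sigma^2 theta_1 = 3 * (0.563) = 1.689
  c_2 = 0
Equations for k = 0, 1, 2 (AR order 2, c_2 = 0):
  (E0) gamma(0) = phi_1 gamma(1) + phi_2 gamma(2) + c_0
  (E1) gamma(1) = phi_1 gamma(0) + phi_2 gamma(1) + c_1
  (E2) gamma(2) = phi_1 gamma(1) + phi_2 gamma(0)
From (E1): gamma(1) = A gamma(0) + B with
  A = phi_1 / (1 - phi_2) = 0.666 / 0.976 = 0.682377,   B = c_1 / (1 - phi_2) = 1.689 / 0.976 = 1.730533.
Insert (E2) into (E0): gamma(0) (1 - phi_2^2) = phi_1 (1 + phi_2) gamma(1) + c_0.
  phi_1 (1 + phi_2) = (0.666)(1.024) = 0.681984,   1 - phi_2^2 = 0.999424.
Replace gamma(1) by A gamma(0) + B and collect gamma(0):
  gamma(0) [0.999424 - (0.681984)(0.682377)] = (0.681984)(1.730533) + 5.075781
  gamma(0) * 0.534054 = 6.255977
  gamma(0) = 6.255977 / 0.534054 = 11.714133.
Therefore gamma(0) = 11.7141 (to 4 decimal places).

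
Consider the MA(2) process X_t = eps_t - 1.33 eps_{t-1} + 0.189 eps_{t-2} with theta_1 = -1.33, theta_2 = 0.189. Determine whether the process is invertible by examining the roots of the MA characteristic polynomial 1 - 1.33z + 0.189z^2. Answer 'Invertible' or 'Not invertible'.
\text{Not invertible}

The MA(q) characteristic polynomial is P(z) = 1 - 1.33z + 0.189z^2.
Invertibility requires all roots to lie outside the unit circle, i.e. |z| > 1 for every root.
Set 1 + (-1.33) z + (0.189) z^2 = 0, i.e. a z^2 + b z + c = 0 with a = 0.189, b = -1.33, c = 1.
Discriminant D = b^2 - 4ac = (-1.33)^2 - 4*(0.189)*1 = 1.7689 - (0.756) = 1.0129.
D >= 0, so the roots are real: z = (-b +/- sqrt(D)) / (2a) = (1.33 +/- 1.006429) / (0.378).
  z_1 = (1.33 + 1.006429) / (0.378) = 6.181,   |z_1| = 6.181.
  z_2 = (1.33 - 1.006429) / (0.378) = 0.856,   |z_2| = 0.856.
Moduli of all roots: 6.1810, 0.8560.
All moduli strictly greater than 1? No.
Verdict: Not invertible.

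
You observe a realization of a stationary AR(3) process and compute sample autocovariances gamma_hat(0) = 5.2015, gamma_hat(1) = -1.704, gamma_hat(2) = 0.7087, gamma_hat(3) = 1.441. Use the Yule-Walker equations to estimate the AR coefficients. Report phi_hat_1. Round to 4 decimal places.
\hat\phi_{1} = -0.3290

The Yule-Walker equations for an AR(p) process read, in matrix form,
  Gamma_p phi = r_p,   with   (Gamma_p)_{ij} = gamma(|i - j|),
                       (r_p)_i = gamma(i),   i,j = 1..p.
Substitute the sample gammas (Toeplitz matrix and right-hand side of size 3):
  Gamma_p = [[5.2015, -1.704, 0.7087], [-1.704, 5.2015, -1.704], [0.7087, -1.704, 5.2015]]
  r_p     = [-1.704, 0.7087, 1.441]
Written out (R1..R3):
  (R1) 5.2015 phi_1 - 1.704 phi_2 + 0.7087 phi_3 = -1.704
  (R2) -1.704 phi_1 + 5.2015 phi_2 - 1.704 phi_3 = 0.7087
  (R3) 0.7087 phi_1 - 1.704 phi_2 + 5.2015 phi_3 = 1.441
Gaussian elimination:
  R2 <- R2 - (-1.704/5.2015) R1 = R2 - (-0.327598) R1:  4.643273 phi_2 - 1.471831 phi_3 = 0.150473
  R3 <- R3 - (0.7087/5.2015) R1 = R3 - (0.136249) R1:  -1.471831 phi_2 + 5.10494 phi_3 = 1.673169
  R3 <- R3 - (-1.471831/4.643273) R2 = R3 - (-0.316981) R2:  4.638397 phi_3 = 1.720866
Back-substitution:
  phi_hat_3 = 1.720866 / 4.638397 = 0.371004
  phi_hat_2 = (0.150473 - (-1.471831)(0.371004)) / 4.643273 = 0.150008
  phi_hat_1 = (-1.704 - (-1.704)(0.150008) - (0.7087)(0.371004)) / 5.2015 = -0.329004
So phi_hat = [-0.3290, 0.1500, 0.3710].
Therefore phi_hat_1 = -0.3290.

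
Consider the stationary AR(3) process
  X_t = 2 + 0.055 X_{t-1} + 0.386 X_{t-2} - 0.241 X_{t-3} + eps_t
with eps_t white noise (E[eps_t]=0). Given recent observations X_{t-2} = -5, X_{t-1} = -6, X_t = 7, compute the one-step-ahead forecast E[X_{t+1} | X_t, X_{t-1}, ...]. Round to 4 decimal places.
E[X_{t+1} \mid \mathcal F_t] = 1.2740

For an AR(p) model X_t = c + sum_i phi_i X_{t-i} + eps_t, the
one-step-ahead conditional mean is
  E[X_{t+1} | X_t, ...] = c + sum_i phi_i X_{t+1-i}.
Substitute known values:
  E[X_{t+1} | ...] = 2 + (0.055) * (7) + (0.386) * (-6) + (-0.241) * (-5)
                   = 1.2740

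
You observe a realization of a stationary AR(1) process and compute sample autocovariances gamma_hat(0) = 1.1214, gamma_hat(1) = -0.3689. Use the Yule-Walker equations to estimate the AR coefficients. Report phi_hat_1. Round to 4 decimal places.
\hat\phi_{1} = -0.3290

The Yule-Walker equations for an AR(p) process read, in matrix form,
  Gamma_p phi = r_p,   with   (Gamma_p)_{ij} = gamma(|i - j|),
                       (r_p)_i = gamma(i),   i,j = 1..p.
Substitute the sample gammas (Toeplitz matrix and right-hand side of size 1):
  Gamma_p = [[1.1214]]
  r_p     = [-0.3689]
With p = 1 this is the single equation gamma(0) phi_1 = gamma(1):
  phi_hat_1 = gamma(1) / gamma(0) = -0.3689 / 1.1214 = -0.3290.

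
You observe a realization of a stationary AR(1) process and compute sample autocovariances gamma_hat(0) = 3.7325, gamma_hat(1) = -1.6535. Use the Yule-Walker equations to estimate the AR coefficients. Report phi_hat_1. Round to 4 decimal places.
\hat\phi_{1} = -0.4430

The Yule-Walker equations for an AR(p) process read, in matrix form,
  Gamma_p phi = r_p,   with   (Gamma_p)_{ij} = gamma(|i - j|),
                       (r_p)_i = gamma(i),   i,j = 1..p.
Substitute the sample gammas (Toeplitz matrix and right-hand side of size 1):
  Gamma_p = [[3.7325]]
  r_p     = [-1.6535]
With p = 1 this is the single equation gamma(0) phi_1 = gamma(1):
  phi_hat_1 = gamma(1) / gamma(0) = -1.6535 / 3.7325 = -0.4430.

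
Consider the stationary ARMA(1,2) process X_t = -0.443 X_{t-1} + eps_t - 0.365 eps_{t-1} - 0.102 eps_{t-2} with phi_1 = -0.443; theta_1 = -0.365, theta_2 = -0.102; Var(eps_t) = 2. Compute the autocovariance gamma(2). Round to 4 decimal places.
\gamma(2) = 0.7271

Multiply the model equation by X_{t-k} and take expectations. With theta_0 = psi_0 = 1 and psi_j the MA(infinity) weights, this gives
  gamma(k) - sum_i phi_i gamma(k-i) = c_k,
  c_k = sigma^2 * sum_{j=k..q} theta_j psi_{j-k}   (c_k = 0 for k > q),
using gamma(-m) = gamma(m).
psi-weights needed (psi_j = theta_j + sum_i phi_i psi_{j-i}):
  psi_1 = theta_1 + phi_1 = -0.365 + (-0.443) = -0.808
  psi_2 = theta_2 + phi_1 psi_1 = -0.102 + (-0.443)(-0.808) = 0.255944
Right-hand sides:
  c_0 = sigma^2 (1 + theta_1 psi_1 + theta_2 psi_2) = 2 * (1 + (-0.365)(-0.808) + (-0.102)(0.255944)) = 2 * 1.268814 = 2.537627
  c_1 = sigma^2 (theta_1 + theta_2 psi_1) = 2 * (-0.365 + (-0.102)(-0.808)) = -0.565168
  c_2 = sigma^2 theta_2 = 2 * (-0.102) = -0.204
Equations for k = 0 and k = 1 (AR order 1):
  gamma(0) = phi_1 gamma(1) + c_0
  gamma(1) = phi_1 gamma(0) + c_1
Substituting the second into the first: gamma(0) (1 - phi_1^2) = c_0 + phi_1 c_1, so
  gamma(0) = (c_0 + phi_1 c_1) / (1 - phi_1^2) = (2.537627 + (-0.443)(-0.565168)) / (1 - (-0.443)^2) = 2.787997 / 0.803751 = 3.468732.
  gamma(1) = phi_1 gamma(0) + c_1 = (-0.443)(3.468732) + (-0.565168) = -2.101816.
For k = 2: gamma(2) = phi_1 gamma(1) + c_2
  = (-0.443)(-2.101816) + (-0.204) = 0.727105.
Therefore gamma(2) = 0.7271 (to 4 decimal places).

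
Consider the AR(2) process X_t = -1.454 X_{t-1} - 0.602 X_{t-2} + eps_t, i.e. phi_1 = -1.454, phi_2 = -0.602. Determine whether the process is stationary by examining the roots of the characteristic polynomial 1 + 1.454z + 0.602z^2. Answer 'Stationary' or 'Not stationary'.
\text{Stationary}

The AR(p) characteristic polynomial is P(z) = 1 + 1.454z + 0.602z^2.
Stationarity requires all roots to lie outside the unit circle, i.e. |z| > 1 for every root.
Set 1 + (1.454) z + (0.602) z^2 = 0, i.e. a z^2 + b z + c = 0 with a = 0.602, b = 1.454, c = 1.
Discriminant D = b^2 - 4ac = (1.454)^2 - 4*(0.602)*1 = 2.114116 - (2.408) = -0.293884.
D < 0, so the roots are the complex-conjugate pair z = (-b +/- i sqrt(-D)) / (2a) = -1.2076 +/- 0.4503i.
For a conjugate pair |z|^2 = z * conj(z) = (product of roots) = c/a = 1/(0.602) = 1.66113, so |z| = sqrt(1.66113) = 1.2888 for both roots.
Moduli of all roots: 1.2888, 1.2888.
All moduli strictly greater than 1? Yes.
Verdict: Stationary.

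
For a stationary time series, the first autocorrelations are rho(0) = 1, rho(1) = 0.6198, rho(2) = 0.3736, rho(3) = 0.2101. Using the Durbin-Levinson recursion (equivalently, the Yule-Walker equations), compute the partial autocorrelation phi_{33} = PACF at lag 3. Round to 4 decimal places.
\phi_{33} = -0.0240

The PACF at lag k is phi_{kk}, the last component of the solution
to the Yule-Walker system G_k phi = r_k where
  (G_k)_{ij} = rho(|i - j|), (r_k)_i = rho(i), i,j = 1..k.
Equivalently, Durbin-Levinson gives phi_{kk} iteratively:
  phi_{11} = rho(1)
  phi_{kk} = [rho(k) - sum_{j=1..k-1} phi_{k-1,j} rho(k-j)]
            / [1 - sum_{j=1..k-1} phi_{k-1,j} rho(j)],
  phi_{k,j} = phi_{k-1,j} - phi_{kk} phi_{k-1,k-j},  j = 1..k-1.
Step k = 1:
  phi_11 = rho(1) = 0.6198.
Step k = 2:
  phi_22 = [rho(2) - phi_11 rho(1)] / [1 - phi_11 rho(1)] = [0.3736 - (0.6198)(0.6198)] / [1 - (0.6198)(0.6198)]
         = -0.01055204 / 0.61584796 = -0.017134.
  Update: phi_21 = phi_11 - phi_22 phi_11 = 0.6198 - (-0.017134)(0.6198) = 0.63042.
Step k = 3:
  phi_33 = [rho(3) - phi_21 rho(2) - phi_22 rho(1)] / [1 - phi_21 rho(1) - phi_22 rho(2)]
    numerator   = 0.2101 - (0.63042)(0.3736) - (-0.017134)(0.6198) = -0.01480507
    denominator = 1 - (0.63042)(0.6198) - (-0.017134)(0.3736) = 0.61566716
  phi_33 = -0.01480507 / 0.61566716 = -0.024.
Therefore phi_{33} = -0.0240.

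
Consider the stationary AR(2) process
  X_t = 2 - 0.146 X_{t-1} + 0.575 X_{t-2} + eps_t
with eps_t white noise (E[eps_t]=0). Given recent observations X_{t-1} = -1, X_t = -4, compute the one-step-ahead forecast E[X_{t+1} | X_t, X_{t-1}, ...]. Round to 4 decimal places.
E[X_{t+1} \mid \mathcal F_t] = 2.0090

For an AR(p) model X_t = c + sum_i phi_i X_{t-i} + eps_t, the
one-step-ahead conditional mean is
  E[X_{t+1} | X_t, ...] = c + sum_i phi_i X_{t+1-i}.
Substitute known values:
  E[X_{t+1} | ...] = 2 + (-0.146) * (-4) + (0.575) * (-1)
                   = 2.0090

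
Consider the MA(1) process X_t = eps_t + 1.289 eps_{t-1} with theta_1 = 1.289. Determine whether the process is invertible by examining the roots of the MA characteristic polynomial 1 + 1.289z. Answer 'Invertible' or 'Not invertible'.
\text{Not invertible}

The MA(q) characteristic polynomial is P(z) = 1 + 1.289z.
Invertibility requires all roots to lie outside the unit circle, i.e. |z| > 1 for every root.
This is linear in z: 1 + (1.289) z = 0  =>  z = -1/(1.289) = -0.775795,  |z| = 0.775795.
Moduli of all roots: 0.7758.
All moduli strictly greater than 1? No.
Verdict: Not invertible.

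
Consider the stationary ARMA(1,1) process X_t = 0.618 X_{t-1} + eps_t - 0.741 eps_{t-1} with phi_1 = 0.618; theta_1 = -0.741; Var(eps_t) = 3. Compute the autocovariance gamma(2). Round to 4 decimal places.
\gamma(2) = -0.2000

Multiply the model equation by X_{t-k} and take expectations. With theta_0 = psi_0 = 1 and psi_j the MA(infinity) weights, this gives
  gamma(k) - sum_i phi_i gamma(k-i) = c_k,
  c_k = sigma^2 * sum_{j=k..q} theta_j psi_{j-k}   (c_k = 0 for k > q),
using gamma(-m) = gamma(m).
psi-weights needed (psi_j = theta_j + sum_i phi_i psi_{j-i}):
  psi_1 = theta_1 + phi_1 = -0.741 + (0.618) = -0.123
Right-hand sides:
  c_0 = sigma^2 (1 + theta_1 psi_1) = 3 * (1 + (-0.741)(-0.123)) = 3 * 1.091143 = 3.273429
  c_1 = sigma^2 theta_1 = 3 * (-0.741) = -2.223
  c_2 = 0
Equations for k = 0 and k = 1 (AR order 1):
  gamma(0) = phi_1 gamma(1) + c_0
  gamma(1) = phi_1 gamma(0) + c_1
Substituting the second into the first: gamma(0) (1 - phi_1^2) = c_0 + phi_1 c_1, so
  gamma(0) = (c_0 + phi_1 c_1) / (1 - phi_1^2) = (3.273429 + (0.618)(-2.223)) / (1 - (0.618)^2) = 1.899615 / 0.618076 = 3.073433.
  gamma(1) = phi_1 gamma(0) + c_1 = (0.618)(3.073433) + (-2.223) = -0.323619.
For k = 2 (> q): gamma(2) = phi_1 gamma(1) = (0.618)(-0.323619) = -0.199996.
Therefore gamma(2) = -0.2000 (to 4 decimal places).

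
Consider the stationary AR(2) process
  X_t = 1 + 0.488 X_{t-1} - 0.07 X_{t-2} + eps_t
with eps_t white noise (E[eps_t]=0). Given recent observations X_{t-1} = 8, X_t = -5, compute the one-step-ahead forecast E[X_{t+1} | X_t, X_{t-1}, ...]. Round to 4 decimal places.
E[X_{t+1} \mid \mathcal F_t] = -2.0000

For an AR(p) model X_t = c + sum_i phi_i X_{t-i} + eps_t, the
one-step-ahead conditional mean is
  E[X_{t+1} | X_t, ...] = c + sum_i phi_i X_{t+1-i}.
Substitute known values:
  E[X_{t+1} | ...] = 1 + (0.488) * (-5) + (-0.07) * (8)
                   = -2.0000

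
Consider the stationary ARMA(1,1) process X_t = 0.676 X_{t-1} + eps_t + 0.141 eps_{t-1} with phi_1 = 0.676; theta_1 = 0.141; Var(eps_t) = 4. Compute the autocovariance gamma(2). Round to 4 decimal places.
\gamma(2) = 4.4560

Multiply the model equation by X_{t-k} and take expectations. With theta_0 = psi_0 = 1 and psi_j the MA(infinity) weights, this gives
  gamma(k) - sum_i phi_i gamma(k-i) = c_k,
  c_k = sigma^2 * sum_{j=k..q} theta_j psi_{j-k}   (c_k = 0 for k > q),
using gamma(-m) = gamma(m).
psi-weights needed (psi_j = theta_j + sum_i phi_i psi_{j-i}):
  psi_1 = theta_1 + phi_1 = 0.141 + (0.676) = 0.817
Right-hand sides:
  c_0 = sigma^2 (1 + theta_1 psi_1) = 4 * (1 + (0.141)(0.817)) = 4 * 1.115197 = 4.460788
  c_1 = sigma^2 theta_1 = 4 * (0.141) = 0.564
  c_2 = 0
Equations for k = 0 and k = 1 (AR order 1):
  gamma(0) = phi_1 gamma(1) + c_0
  gamma(1) = phi_1 gamma(0) + c_1
Substituting the second into the first: gamma(0) (1 - phi_1^2) = c_0 + phi_1 c_1, so
  gamma(0) = (c_0 + phi_1 c_1) / (1 - phi_1^2) = (4.460788 + (0.676)(0.564)) / (1 - (0.676)^2) = 4.842052 / 0.543024 = 8.916829.
  gamma(1) = phi_1 gamma(0) + c_1 = (0.676)(8.916829) + (0.564) = 6.591776.
For k = 2 (> q): gamma(2) = phi_1 gamma(1) = (0.676)(6.591776) = 4.456041.
Therefore gamma(2) = 4.4560 (to 4 decimal places).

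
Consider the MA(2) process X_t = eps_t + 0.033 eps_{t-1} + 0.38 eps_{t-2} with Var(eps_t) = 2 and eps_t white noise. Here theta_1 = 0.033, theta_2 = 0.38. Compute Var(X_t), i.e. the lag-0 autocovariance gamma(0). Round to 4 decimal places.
\gamma(0) = 2.2910

For an MA(q) process X_t = eps_t + sum_i theta_i eps_{t-i} with
Var(eps_t) = sigma^2, the variance is
  gamma(0) = sigma^2 * (1 + sum_i theta_i^2).
  sum_i theta_i^2 = (0.033)^2 + (0.38)^2 = 0.001089 + 0.1444 = 0.145489.
  gamma(0) = 2 * (1 + 0.145489) = 2 * 1.145489 = 2.290978, which rounds to 2.2910.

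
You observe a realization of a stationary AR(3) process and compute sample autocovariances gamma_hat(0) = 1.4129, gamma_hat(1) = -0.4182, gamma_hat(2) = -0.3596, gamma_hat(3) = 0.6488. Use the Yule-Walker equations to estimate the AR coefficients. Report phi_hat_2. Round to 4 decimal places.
\hat\phi_{2} = -0.2480

The Yule-Walker equations for an AR(p) process read, in matrix form,
  Gamma_p phi = r_p,   with   (Gamma_p)_{ij} = gamma(|i - j|),
                       (r_p)_i = gamma(i),   i,j = 1..p.
Substitute the sample gammas (Toeplitz matrix and right-hand side of size 3):
  Gamma_p = [[1.4129, -0.4182, -0.3596], [-0.4182, 1.4129, -0.4182], [-0.3596, -0.4182, 1.4129]]
  r_p     = [-0.4182, -0.3596, 0.6488]
Written out (R1..R3):
  (R1) 1.4129 phi_1 - 0.4182 phi_2 - 0.3596 phi_3 = -0.4182
  (R2) -0.4182 phi_1 + 1.4129 phi_2 - 0.4182 phi_3 = -0.3596
  (R3) -0.3596 phi_1 - 0.4182 phi_2 + 1.4129 phi_3 = 0.6488
Gaussian elimination:
  R2 <- R2 - (-0.4182/1.4129) R1 = R2 - (-0.295987) R1:  1.289118 phi_2 - 0.524637 phi_3 = -0.483382
  R3 <- R3 - (-0.3596/1.4129) R1 = R3 - (-0.254512) R1:  -0.524637 phi_2 + 1.321377 phi_3 = 0.542363
  R3 <- R3 - (-0.524637/1.289118) R2 = R3 - (-0.406973) R2:  1.107864 phi_3 = 0.34564
Back-substitution:
  phi_hat_3 = 0.34564 / 1.107864 = 0.311987
  phi_hat_2 = (-0.483382 - (-0.524637)(0.311987)) / 1.289118 = -0.248
  phi_hat_1 = (-0.4182 - (-0.4182)(-0.248) - (-0.3596)(0.311987)) / 1.4129 = -0.289987
So phi_hat = [-0.2900, -0.2480, 0.3120].
Therefore phi_hat_2 = -0.2480.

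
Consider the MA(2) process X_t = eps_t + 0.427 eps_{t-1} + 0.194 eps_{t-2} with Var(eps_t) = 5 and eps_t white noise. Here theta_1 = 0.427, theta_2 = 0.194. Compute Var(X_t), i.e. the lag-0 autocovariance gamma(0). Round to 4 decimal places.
\gamma(0) = 6.0998

For an MA(q) process X_t = eps_t + sum_i theta_i eps_{t-i} with
Var(eps_t) = sigma^2, the variance is
  gamma(0) = sigma^2 * (1 + sum_i theta_i^2).
  sum_i theta_i^2 = (0.427)^2 + (0.194)^2 = 0.182329 + 0.037636 = 0.219965.
  gamma(0) = 5 * (1 + 0.219965) = 5 * 1.219965 = 6.099825, which rounds to 6.0998.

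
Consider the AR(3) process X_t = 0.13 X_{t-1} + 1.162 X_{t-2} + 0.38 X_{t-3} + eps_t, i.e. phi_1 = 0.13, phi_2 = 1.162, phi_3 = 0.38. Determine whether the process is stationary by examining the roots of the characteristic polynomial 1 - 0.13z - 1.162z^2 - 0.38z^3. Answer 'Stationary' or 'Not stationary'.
\text{Not stationary}

The AR(p) characteristic polynomial is P(z) = 1 - 0.13z - 1.162z^2 - 0.38z^3.
Stationarity requires all roots to lie outside the unit circle, i.e. |z| > 1 for every root.
Degree 3: look for a simple real root z0 first, then factor out (1 - z/z0) and solve the remaining quadratic.
Testing z0 = -2.5: P(-2.5) = 1 + (-0.13)(-2.5) + (-1.162)(-2.5)^2 + (-0.38)(-2.5)^3
  = 1 + (0.325) + (-7.2625) + (5.9375) = 0.  So z_0 = -2.5 is a root, |z_0| = 2.5.
Divide out the factor (1 + 0.4 z) = (1 - z/z0) (since 1/z0 = -0.4):
  P(z) = (1 + 0.4 z)(1 + (-0.53) z + (-0.95) z^2)
  [check: z-coef -0.53 - (-0.4) = -0.13; z^2-coef -0.95 - (-0.4)(-0.53) = -1.162; z^3-coef -(-0.4)(-0.95) = -0.38.]
Remaining roots from the quadratic factor 1 + (-0.53) z + (-0.95) z^2:
  Set 1 + (-0.53) z + (-0.95) z^2 = 0, i.e. a z^2 + b z + c = 0 with a = -0.95, b = -0.53, c = 1.
  Discriminant D = b^2 - 4ac = (-0.53)^2 - 4*(-0.95)*1 = 0.2809 - (-3.8) = 4.0809.
  D >= 0, so the roots are real: z = (-b +/- sqrt(D)) / (2a) = (0.53 +/- 2.020124) / (-1.9).
    z_1 = (0.53 + 2.020124) / (-1.9) = -1.3422,   |z_1| = 1.3422.
    z_2 = (0.53 - 2.020124) / (-1.9) = 0.7843,   |z_2| = 0.7843.
Moduli of all roots: 2.5000, 1.3422, 0.7843.
All moduli strictly greater than 1? No.
Verdict: Not stationary.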